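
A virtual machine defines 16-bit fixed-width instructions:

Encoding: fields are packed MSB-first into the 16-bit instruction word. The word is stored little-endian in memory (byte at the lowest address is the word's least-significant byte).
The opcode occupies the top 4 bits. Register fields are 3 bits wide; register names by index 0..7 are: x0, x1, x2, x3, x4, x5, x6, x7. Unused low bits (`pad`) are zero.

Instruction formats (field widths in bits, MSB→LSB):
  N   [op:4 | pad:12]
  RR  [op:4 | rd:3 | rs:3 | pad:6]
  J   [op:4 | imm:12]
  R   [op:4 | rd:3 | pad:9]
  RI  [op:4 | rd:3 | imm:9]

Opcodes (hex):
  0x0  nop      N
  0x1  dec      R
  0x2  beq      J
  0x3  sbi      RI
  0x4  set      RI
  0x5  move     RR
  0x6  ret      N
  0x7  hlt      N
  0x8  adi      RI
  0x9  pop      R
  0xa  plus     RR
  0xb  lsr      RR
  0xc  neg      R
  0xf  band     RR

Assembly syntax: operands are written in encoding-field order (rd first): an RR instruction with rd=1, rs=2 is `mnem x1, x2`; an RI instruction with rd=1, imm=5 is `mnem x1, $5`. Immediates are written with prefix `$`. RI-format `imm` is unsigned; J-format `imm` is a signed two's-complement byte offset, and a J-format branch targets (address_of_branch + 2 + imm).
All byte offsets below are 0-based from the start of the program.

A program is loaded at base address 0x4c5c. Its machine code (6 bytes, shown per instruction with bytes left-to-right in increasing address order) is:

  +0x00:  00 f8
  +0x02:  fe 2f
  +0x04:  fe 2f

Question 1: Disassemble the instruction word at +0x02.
beq $-2

+0x02: fe 2f ⇒ word 0x2ffe (little)
  top 4b → 0x2 → beq [J]
  imm@[11:0]=0xffe (s12→-2) ⇒ $-2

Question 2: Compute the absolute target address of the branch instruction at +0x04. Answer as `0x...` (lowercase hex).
0x4c60

+0x04: fe 2f ⇒ word 0x2ffe (little)
  opcode bits[15:12]=0x2: beq/J
  [11:0] imm=4094 (s12→-2) = $-2
  target = base 0x4c5c + off 0x04 + 2 + imm -2 = 0x4c60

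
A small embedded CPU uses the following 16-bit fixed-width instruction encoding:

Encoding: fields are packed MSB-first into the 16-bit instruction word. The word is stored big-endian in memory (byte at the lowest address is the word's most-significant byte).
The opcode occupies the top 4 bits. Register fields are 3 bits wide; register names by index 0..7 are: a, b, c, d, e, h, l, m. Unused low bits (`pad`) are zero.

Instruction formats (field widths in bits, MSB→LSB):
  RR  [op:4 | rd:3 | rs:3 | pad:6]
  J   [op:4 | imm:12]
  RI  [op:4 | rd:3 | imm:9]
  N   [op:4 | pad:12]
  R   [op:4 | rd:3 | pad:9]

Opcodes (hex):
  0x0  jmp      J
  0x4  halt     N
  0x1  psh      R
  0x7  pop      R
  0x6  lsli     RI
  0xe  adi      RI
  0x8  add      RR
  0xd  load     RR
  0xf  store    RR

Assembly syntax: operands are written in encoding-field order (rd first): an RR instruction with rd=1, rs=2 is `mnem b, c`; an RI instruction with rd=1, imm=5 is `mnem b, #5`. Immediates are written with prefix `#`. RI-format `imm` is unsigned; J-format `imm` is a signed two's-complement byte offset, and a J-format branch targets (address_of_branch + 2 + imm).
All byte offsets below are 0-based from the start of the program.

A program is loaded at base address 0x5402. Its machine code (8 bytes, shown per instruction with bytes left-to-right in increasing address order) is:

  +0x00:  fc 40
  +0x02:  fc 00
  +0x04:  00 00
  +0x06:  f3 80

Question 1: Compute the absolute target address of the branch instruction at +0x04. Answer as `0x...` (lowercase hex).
0x5408

+0x04: 00 00 ⇒ word 0x0000 (big)
  opcode bits[15:12]=0x0: jmp/J
  [11:0] imm=0 = #0
  target = base 0x5402 + off 0x04 + 2 + imm 0 = 0x5408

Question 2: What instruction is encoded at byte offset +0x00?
+0x00: fc 40 ⇒ word 0xfc40 (big)
  opcode bits[15:12]=0xf: store/RR
  [11:9] rd=6 = l
  [8:6] rs=1 = b

store l, b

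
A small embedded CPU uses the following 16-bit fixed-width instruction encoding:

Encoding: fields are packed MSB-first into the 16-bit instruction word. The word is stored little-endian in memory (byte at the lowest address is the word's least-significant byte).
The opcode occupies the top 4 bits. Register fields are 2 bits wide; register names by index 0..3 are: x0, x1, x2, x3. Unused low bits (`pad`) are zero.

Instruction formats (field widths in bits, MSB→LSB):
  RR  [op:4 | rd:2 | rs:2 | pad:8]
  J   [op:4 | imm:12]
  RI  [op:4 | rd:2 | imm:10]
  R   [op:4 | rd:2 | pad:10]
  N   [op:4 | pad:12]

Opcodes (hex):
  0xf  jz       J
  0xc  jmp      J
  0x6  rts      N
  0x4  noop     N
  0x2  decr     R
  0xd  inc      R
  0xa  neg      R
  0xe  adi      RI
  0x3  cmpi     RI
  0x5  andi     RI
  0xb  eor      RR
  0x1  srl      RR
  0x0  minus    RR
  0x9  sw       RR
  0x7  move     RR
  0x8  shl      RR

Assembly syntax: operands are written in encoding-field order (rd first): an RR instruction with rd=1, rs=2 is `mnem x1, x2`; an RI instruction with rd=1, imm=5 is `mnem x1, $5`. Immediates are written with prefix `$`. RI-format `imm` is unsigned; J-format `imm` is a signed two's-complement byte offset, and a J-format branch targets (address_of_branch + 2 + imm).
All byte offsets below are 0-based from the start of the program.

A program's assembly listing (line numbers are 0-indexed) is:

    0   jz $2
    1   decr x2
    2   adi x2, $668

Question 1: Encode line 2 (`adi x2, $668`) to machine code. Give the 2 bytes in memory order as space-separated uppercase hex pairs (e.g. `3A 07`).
2. adi fields op=0xe:4|rd=2:2|imm=668:10 → word ea9ch → 9c ea

9C EA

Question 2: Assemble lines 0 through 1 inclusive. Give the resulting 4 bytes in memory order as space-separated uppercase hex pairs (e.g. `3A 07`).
line 0 (jz): pack op=0xf:4|imm=2:12 = 0xf002; little→ 02 f0
line 1 (decr): pack op=0x2:4|rd=2:2|pad=0:10 = 0x2800; little→ 00 28

02 F0 00 28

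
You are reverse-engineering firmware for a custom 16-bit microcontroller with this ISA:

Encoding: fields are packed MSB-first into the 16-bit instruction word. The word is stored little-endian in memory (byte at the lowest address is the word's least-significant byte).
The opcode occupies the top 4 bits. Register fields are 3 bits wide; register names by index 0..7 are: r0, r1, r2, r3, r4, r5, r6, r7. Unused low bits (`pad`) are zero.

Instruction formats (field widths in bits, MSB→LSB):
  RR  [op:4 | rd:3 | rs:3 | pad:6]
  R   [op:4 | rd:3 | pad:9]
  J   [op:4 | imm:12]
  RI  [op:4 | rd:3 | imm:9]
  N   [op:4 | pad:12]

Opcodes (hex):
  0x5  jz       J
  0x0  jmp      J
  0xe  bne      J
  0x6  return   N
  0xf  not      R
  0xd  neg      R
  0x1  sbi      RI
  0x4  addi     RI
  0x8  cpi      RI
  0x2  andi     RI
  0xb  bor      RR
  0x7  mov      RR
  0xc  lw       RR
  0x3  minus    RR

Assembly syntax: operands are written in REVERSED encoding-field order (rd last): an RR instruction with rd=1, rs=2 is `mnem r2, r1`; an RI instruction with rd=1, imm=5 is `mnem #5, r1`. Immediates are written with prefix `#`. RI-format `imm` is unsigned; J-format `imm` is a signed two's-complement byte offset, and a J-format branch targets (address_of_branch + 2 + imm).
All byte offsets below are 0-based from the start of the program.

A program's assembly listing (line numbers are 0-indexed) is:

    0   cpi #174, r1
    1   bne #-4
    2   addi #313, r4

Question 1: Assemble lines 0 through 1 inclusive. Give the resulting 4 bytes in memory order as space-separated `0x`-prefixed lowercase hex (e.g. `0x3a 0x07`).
0xae 0x82 0xfc 0xef

L0: cpi op=0x8:4|rd=1:3|imm=174:9 ⇒ 0x82ae ⇒ little ae 82
L1: bne op=0xe:4|imm=-4:12 ⇒ 0xeffc ⇒ little fc ef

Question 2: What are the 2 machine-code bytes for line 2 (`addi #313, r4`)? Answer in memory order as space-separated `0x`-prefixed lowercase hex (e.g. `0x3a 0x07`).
2. addi fields op=0x4:4|rd=4:3|imm=313:9 → word 4939h → 39 49

0x39 0x49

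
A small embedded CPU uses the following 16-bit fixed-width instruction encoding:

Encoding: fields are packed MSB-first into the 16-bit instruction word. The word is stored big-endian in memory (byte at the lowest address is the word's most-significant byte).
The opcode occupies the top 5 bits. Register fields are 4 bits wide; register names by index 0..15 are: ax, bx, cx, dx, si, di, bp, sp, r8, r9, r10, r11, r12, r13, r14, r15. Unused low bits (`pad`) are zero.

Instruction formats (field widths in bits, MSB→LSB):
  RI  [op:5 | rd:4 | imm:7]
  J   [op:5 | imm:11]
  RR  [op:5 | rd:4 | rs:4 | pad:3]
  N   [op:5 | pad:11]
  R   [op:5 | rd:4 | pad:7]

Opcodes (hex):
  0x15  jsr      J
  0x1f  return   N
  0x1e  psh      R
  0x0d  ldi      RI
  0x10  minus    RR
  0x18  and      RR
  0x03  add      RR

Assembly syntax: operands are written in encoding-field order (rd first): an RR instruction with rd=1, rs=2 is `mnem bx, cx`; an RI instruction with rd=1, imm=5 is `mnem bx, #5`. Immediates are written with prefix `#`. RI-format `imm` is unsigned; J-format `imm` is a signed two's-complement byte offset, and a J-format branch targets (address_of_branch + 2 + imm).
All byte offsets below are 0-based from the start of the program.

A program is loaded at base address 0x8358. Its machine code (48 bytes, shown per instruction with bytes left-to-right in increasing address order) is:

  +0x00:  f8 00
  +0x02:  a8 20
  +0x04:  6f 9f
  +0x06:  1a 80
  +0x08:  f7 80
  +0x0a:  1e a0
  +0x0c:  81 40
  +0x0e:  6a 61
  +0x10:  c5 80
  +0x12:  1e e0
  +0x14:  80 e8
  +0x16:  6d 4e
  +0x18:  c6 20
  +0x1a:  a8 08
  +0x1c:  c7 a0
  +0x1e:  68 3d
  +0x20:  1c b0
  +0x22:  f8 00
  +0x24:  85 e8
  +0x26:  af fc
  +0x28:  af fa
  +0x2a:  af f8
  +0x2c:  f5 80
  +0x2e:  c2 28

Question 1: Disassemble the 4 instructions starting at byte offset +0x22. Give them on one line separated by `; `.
return; minus r11, r13; jsr #-4; jsr #-6

+0x22: f8 00 ⇒ word 0xf800 (big)
  op=0xf800>>11=0x1f ⇒ return (N)
+0x24: 85 e8 ⇒ word 0x85e8 (big)
  op=0x85e8>>11=0x10 ⇒ minus (RR)
  [10:7] rd=11 = r11
  [6:3] rs=13 = r13
+0x26: af fc ⇒ word 0xaffc (big)
  op=0xaffc>>11=0x15 ⇒ jsr (J)
  [10:0] imm=2044 (s11→-4) = #-4
+0x28: af fa ⇒ word 0xaffa (big)
  op=0xaffa>>11=0x15 ⇒ jsr (J)
  [10:0] imm=2042 (s11→-6) = #-6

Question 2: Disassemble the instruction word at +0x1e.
ldi ax, #61

+0x1e: 68 3d ⇒ word 0x683d (big)
  opcode bits[15:11]=0xd: ldi/RI
  rd: (w>>7)&0xf=0x0 → ax
  imm: (w>>0)&0x7f=0x3d → #61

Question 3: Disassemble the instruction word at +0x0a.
+0x0a: 1e a0 ⇒ word 0x1ea0 (big)
  opcode bits[15:11]=0x3: add/RR
  rd@[10:7]=0xd ⇒ r13
  rs@[6:3]=0x4 ⇒ si

add r13, si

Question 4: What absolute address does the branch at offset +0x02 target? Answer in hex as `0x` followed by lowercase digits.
0x837c

[02] a8 20 → 0xa820
  opcode bits[15:11]=0x15: jsr/J
  imm@[10:0]=0x20 ⇒ #32
  target = base 0x8358 + off 0x02 + 2 + imm 32 = 0x837c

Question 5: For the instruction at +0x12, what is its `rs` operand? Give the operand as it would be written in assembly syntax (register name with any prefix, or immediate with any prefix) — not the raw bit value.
@+12  big-endian(1e e0) = 0x1ee0
  op=0x1ee0>>11=0x3 ⇒ add (RR)
  rd@[10:7]=0xd ⇒ r13
  rs@[6:3]=0xc ⇒ r12

r12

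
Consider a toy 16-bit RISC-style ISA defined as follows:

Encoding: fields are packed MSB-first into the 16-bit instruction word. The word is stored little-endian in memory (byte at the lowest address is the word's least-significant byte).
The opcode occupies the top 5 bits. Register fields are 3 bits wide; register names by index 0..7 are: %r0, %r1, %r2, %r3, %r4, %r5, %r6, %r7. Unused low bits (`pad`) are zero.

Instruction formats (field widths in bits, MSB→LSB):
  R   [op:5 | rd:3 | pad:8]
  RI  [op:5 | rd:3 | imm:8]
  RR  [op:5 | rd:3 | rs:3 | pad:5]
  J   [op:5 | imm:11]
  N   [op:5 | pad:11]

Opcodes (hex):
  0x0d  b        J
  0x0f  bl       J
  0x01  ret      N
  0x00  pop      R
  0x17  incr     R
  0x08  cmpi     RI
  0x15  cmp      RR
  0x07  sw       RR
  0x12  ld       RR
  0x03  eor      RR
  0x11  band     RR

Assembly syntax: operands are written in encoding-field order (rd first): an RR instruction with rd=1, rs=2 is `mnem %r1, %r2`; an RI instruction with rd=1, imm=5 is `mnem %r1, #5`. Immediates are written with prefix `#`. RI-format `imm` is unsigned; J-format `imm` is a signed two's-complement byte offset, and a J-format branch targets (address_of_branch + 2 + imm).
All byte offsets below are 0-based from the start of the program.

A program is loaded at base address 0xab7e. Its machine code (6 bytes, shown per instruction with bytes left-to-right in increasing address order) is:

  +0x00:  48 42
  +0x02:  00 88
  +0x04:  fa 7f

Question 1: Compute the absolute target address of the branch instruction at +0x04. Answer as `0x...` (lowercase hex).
0xab7e

+0x04: fa 7f ⇒ word 0x7ffa (little)
  op=0x7ffa>>11=0xf ⇒ bl (J)
  imm: (w>>0)&0x7ff=0x7fa (s11→-6) → #-6
  target = base 0xab7e + off 0x04 + 2 + imm -6 = 0xab7e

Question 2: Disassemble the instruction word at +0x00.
+0x00: 48 42 ⇒ word 0x4248 (little)
  op=0x4248>>11=0x8 ⇒ cmpi (RI)
  rd: (w>>8)&0x7=0x2 → %r2
  imm: (w>>0)&0xff=0x48 → #72

cmpi %r2, #72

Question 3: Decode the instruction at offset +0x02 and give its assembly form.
@+02  little-endian(00 88) = 0x8800
  opcode bits[15:11]=0x11: band/RR
  [10:8] rd=0 = %r0
  [7:5] rs=0 = %r0

band %r0, %r0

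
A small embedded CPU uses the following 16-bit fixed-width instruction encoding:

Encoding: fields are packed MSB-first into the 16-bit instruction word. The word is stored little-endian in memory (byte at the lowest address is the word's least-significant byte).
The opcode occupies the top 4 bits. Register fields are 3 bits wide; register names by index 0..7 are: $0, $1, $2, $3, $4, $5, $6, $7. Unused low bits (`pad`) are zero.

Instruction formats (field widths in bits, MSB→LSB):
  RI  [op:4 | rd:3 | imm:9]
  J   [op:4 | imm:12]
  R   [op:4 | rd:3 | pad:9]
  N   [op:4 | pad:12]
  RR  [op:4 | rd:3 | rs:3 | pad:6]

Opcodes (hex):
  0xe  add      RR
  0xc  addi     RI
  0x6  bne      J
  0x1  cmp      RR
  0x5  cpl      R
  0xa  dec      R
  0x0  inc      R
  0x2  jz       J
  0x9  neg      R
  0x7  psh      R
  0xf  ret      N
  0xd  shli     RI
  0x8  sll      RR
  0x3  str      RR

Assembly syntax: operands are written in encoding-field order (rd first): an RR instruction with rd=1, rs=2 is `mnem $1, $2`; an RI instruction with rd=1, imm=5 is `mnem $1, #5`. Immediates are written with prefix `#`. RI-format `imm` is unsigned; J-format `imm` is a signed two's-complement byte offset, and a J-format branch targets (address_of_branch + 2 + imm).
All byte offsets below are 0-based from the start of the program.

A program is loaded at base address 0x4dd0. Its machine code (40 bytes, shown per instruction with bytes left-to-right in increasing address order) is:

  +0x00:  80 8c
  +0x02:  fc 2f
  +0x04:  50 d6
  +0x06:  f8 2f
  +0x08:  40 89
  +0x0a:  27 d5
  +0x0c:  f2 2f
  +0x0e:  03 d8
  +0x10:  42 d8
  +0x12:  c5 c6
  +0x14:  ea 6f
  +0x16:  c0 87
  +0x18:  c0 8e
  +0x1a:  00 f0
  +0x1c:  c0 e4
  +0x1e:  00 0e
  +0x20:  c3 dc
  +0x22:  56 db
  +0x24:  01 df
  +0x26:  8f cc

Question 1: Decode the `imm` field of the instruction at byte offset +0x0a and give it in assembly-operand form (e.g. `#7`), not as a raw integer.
@+0a  little-endian(27 d5) = 0xd527
  opcode bits[15:12]=0xd: shli/RI
  rd@[11:9]=0x2 ⇒ $2
  imm@[8:0]=0x127 ⇒ #295

#295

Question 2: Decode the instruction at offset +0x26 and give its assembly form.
addi $6, #143

+0x26: 8f cc ⇒ word 0xcc8f (little)
  op=0xcc8f>>12=0xc ⇒ addi (RI)
  [11:9] rd=6 = $6
  [8:0] imm=143 = #143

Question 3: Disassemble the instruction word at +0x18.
sll $7, $3

@+18  little-endian(c0 8e) = 0x8ec0
  op=0x8ec0>>12=0x8 ⇒ sll (RR)
  rd: (w>>9)&0x7=0x7 → $7
  rs: (w>>6)&0x7=0x3 → $3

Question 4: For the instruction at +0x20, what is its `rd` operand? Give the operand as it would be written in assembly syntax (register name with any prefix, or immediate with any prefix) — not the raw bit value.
$6

@+20  little-endian(c3 dc) = 0xdcc3
  op=0xdcc3>>12=0xd ⇒ shli (RI)
  rd: (w>>9)&0x7=0x6 → $6
  imm: (w>>0)&0x1ff=0xc3 → #195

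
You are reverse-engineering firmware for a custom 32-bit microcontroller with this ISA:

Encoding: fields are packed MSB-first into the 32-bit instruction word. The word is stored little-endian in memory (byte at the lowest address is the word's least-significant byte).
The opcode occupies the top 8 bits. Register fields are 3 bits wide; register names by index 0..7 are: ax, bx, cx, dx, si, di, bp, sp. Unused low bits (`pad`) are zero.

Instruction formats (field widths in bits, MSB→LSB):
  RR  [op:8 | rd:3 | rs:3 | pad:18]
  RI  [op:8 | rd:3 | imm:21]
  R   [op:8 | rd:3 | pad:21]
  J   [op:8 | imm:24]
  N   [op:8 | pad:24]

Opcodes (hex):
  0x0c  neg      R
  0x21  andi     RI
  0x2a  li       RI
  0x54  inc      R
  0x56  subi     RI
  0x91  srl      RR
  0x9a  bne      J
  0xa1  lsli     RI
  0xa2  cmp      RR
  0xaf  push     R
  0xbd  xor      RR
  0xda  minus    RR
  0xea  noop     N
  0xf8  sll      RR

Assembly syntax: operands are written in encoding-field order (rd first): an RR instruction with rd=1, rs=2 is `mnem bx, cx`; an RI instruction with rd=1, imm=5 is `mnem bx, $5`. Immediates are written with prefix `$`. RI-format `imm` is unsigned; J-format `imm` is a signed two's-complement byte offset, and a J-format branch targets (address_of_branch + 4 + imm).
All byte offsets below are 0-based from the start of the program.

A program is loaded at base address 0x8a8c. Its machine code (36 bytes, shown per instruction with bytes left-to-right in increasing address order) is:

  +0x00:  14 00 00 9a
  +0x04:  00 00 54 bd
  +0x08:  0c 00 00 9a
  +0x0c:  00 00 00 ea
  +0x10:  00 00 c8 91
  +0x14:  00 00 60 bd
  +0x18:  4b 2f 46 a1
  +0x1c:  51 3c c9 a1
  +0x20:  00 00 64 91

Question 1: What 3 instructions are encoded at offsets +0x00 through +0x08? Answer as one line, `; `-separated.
@+00  little-endian(14 00 00 9a) = 0x9a000014
  op=0x9a000014>>24=0x9a ⇒ bne (J)
  imm@[23:0]=0x14 ⇒ $20
@+04  little-endian(00 00 54 bd) = 0xbd540000
  op=0xbd540000>>24=0xbd ⇒ xor (RR)
  rd@[23:21]=0x2 ⇒ cx
  rs@[20:18]=0x5 ⇒ di
@+08  little-endian(0c 00 00 9a) = 0x9a00000c
  op=0x9a00000c>>24=0x9a ⇒ bne (J)
  imm@[23:0]=0xc ⇒ $12

bne $20; xor cx, di; bne $12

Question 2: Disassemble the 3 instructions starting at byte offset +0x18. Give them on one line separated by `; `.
lsli cx, $405323; lsli bp, $605265; srl dx, bx

off 0x18: read 4b 2f 46 a1 as little → 0xa1462f4b
  op=0xa1462f4b>>24=0xa1 ⇒ lsli (RI)
  [23:21] rd=2 = cx
  [20:0] imm=405323 = $405323
off 0x1c: read 51 3c c9 a1 as little → 0xa1c93c51
  op=0xa1c93c51>>24=0xa1 ⇒ lsli (RI)
  [23:21] rd=6 = bp
  [20:0] imm=605265 = $605265
off 0x20: read 00 00 64 91 as little → 0x91640000
  op=0x91640000>>24=0x91 ⇒ srl (RR)
  [23:21] rd=3 = dx
  [20:18] rs=1 = bx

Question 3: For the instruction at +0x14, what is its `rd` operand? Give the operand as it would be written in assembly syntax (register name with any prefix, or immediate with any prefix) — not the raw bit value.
+0x14: 00 00 60 bd ⇒ word 0xbd600000 (little)
  op=0xbd600000>>24=0xbd ⇒ xor (RR)
  rd: (w>>21)&0x7=0x3 → dx
  rs: (w>>18)&0x7=0x0 → ax

dx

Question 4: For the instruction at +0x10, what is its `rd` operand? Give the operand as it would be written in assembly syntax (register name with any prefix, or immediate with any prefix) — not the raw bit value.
[10] 00 00 c8 91 → 0x91c80000
  opcode bits[31:24]=0x91: srl/RR
  rd: (w>>21)&0x7=0x6 → bp
  rs: (w>>18)&0x7=0x2 → cx

bp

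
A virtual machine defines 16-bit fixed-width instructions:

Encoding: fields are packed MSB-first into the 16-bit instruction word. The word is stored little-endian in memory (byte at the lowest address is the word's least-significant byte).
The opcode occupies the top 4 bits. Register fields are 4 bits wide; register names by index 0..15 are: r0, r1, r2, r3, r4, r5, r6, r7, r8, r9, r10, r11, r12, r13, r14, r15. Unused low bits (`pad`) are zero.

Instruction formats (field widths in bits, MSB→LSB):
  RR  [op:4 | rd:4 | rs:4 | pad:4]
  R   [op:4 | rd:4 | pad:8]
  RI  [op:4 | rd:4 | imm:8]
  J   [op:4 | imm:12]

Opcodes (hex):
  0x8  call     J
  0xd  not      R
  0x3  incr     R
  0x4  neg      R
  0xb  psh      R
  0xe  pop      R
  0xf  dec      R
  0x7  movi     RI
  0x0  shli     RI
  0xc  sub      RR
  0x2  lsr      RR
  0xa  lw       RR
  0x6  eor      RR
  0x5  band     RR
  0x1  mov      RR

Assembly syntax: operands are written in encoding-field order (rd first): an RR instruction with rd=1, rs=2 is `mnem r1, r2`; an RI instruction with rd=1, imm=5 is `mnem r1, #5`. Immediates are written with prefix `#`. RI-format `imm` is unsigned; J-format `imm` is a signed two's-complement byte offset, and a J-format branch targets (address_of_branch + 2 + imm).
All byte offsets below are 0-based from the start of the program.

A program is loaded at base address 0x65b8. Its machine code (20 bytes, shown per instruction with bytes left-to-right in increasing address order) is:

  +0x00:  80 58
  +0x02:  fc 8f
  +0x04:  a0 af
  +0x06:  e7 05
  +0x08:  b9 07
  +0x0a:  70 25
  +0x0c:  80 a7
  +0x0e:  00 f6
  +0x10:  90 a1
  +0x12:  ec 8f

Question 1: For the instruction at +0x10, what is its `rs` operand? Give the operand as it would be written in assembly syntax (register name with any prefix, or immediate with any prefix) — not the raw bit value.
r9

@+10  little-endian(90 a1) = 0xa190
  opcode bits[15:12]=0xa: lw/RR
  rd@[11:8]=0x1 ⇒ r1
  rs@[7:4]=0x9 ⇒ r9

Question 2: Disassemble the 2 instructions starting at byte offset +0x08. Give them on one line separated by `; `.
+0x08: b9 07 ⇒ word 0x07b9 (little)
  opcode bits[15:12]=0x0: shli/RI
  rd: (w>>8)&0xf=0x7 → r7
  imm: (w>>0)&0xff=0xb9 → #185
+0x0a: 70 25 ⇒ word 0x2570 (little)
  opcode bits[15:12]=0x2: lsr/RR
  rd: (w>>8)&0xf=0x5 → r5
  rs: (w>>4)&0xf=0x7 → r7

shli r7, #185; lsr r5, r7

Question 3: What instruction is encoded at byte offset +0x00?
band r8, r8

[00] 80 58 → 0x5880
  op=0x5880>>12=0x5 ⇒ band (RR)
  rd@[11:8]=0x8 ⇒ r8
  rs@[7:4]=0x8 ⇒ r8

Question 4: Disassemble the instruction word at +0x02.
+0x02: fc 8f ⇒ word 0x8ffc (little)
  op=0x8ffc>>12=0x8 ⇒ call (J)
  imm: (w>>0)&0xfff=0xffc (s12→-4) → #-4

call #-4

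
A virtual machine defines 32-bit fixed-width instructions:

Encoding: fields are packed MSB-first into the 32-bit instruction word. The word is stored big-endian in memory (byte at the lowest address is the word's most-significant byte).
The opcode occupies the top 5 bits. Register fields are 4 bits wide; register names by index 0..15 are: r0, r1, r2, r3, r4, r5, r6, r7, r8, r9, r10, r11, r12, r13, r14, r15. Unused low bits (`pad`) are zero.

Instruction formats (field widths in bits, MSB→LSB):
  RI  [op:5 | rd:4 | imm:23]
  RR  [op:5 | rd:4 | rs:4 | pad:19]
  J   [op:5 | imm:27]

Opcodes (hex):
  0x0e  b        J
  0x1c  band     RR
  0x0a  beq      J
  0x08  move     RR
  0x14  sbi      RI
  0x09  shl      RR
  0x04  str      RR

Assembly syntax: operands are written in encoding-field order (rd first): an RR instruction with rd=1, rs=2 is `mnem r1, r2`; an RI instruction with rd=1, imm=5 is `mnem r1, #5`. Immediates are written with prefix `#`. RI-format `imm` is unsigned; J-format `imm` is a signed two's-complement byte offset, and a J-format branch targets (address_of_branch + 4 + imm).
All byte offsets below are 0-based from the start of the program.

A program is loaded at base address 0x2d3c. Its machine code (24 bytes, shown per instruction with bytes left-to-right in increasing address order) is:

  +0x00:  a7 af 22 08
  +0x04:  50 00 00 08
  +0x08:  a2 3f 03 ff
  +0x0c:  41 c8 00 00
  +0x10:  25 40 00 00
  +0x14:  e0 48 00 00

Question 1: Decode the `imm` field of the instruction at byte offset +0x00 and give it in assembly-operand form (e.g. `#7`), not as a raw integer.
#3088904

+0x00: a7 af 22 08 ⇒ word 0xa7af2208 (big)
  opcode bits[31:27]=0x14: sbi/RI
  rd@[26:23]=0xf ⇒ r15
  imm@[22:0]=0x2f2208 ⇒ #3088904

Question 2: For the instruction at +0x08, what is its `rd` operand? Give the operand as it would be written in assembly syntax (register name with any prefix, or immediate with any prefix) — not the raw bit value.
off 0x08: read a2 3f 03 ff as big → 0xa23f03ff
  opcode bits[31:27]=0x14: sbi/RI
  rd@[26:23]=0x4 ⇒ r4
  imm@[22:0]=0x3f03ff ⇒ #4129791

r4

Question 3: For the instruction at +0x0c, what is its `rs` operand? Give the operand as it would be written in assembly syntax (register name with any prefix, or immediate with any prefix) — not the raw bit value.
+0x0c: 41 c8 00 00 ⇒ word 0x41c80000 (big)
  top 5b → 0x8 → move [RR]
  rd: (w>>23)&0xf=0x3 → r3
  rs: (w>>19)&0xf=0x9 → r9

r9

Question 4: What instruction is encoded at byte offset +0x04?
beq #8

off 0x04: read 50 00 00 08 as big → 0x50000008
  opcode bits[31:27]=0xa: beq/J
  imm@[26:0]=0x8 ⇒ #8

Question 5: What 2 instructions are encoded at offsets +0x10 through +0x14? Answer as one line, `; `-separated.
off 0x10: read 25 40 00 00 as big → 0x25400000
  top 5b → 0x4 → str [RR]
  rd: (w>>23)&0xf=0xa → r10
  rs: (w>>19)&0xf=0x8 → r8
off 0x14: read e0 48 00 00 as big → 0xe0480000
  top 5b → 0x1c → band [RR]
  rd: (w>>23)&0xf=0x0 → r0
  rs: (w>>19)&0xf=0x9 → r9

str r10, r8; band r0, r9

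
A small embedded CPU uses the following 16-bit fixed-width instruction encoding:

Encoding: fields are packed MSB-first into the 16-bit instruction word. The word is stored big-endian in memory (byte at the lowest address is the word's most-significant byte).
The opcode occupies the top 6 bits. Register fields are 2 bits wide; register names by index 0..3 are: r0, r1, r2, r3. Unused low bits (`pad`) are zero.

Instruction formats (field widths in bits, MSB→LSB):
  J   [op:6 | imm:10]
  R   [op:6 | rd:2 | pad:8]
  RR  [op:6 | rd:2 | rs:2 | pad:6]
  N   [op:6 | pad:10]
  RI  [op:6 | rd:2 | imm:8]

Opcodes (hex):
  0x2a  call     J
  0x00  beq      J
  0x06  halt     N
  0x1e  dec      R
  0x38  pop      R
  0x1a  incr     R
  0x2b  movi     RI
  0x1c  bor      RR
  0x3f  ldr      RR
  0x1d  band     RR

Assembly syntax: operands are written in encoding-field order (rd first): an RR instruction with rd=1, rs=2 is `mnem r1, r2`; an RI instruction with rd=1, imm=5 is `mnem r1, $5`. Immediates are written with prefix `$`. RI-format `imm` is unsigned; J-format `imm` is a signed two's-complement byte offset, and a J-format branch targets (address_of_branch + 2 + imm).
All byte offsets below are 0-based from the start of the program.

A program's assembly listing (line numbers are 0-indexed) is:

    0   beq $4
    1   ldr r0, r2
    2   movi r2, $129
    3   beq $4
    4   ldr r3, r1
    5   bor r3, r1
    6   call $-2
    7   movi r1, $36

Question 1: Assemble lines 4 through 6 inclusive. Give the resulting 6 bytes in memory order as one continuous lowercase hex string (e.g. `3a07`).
ff407340abfe

L4: ldr op=0x3f:6|rd=3:2|rs=1:2|pad=0:6 ⇒ 0xff40 ⇒ big ff 40
L5: bor op=0x1c:6|rd=3:2|rs=1:2|pad=0:6 ⇒ 0x7340 ⇒ big 73 40
L6: call op=0x2a:6|imm=-2:10 ⇒ 0xabfe ⇒ big ab fe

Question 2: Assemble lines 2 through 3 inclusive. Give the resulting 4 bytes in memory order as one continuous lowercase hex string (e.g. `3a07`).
2. movi fields op=0x2b:6|rd=2:2|imm=129:8 → word ae81h → ae 81
3. beq fields op=0x0:6|imm=4:10 → word 0004h → 00 04

ae810004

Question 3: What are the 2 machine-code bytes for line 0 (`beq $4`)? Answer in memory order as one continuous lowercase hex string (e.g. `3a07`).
L0: beq op=0x0:6|imm=4:10 ⇒ 0x0004 ⇒ big 00 04

0004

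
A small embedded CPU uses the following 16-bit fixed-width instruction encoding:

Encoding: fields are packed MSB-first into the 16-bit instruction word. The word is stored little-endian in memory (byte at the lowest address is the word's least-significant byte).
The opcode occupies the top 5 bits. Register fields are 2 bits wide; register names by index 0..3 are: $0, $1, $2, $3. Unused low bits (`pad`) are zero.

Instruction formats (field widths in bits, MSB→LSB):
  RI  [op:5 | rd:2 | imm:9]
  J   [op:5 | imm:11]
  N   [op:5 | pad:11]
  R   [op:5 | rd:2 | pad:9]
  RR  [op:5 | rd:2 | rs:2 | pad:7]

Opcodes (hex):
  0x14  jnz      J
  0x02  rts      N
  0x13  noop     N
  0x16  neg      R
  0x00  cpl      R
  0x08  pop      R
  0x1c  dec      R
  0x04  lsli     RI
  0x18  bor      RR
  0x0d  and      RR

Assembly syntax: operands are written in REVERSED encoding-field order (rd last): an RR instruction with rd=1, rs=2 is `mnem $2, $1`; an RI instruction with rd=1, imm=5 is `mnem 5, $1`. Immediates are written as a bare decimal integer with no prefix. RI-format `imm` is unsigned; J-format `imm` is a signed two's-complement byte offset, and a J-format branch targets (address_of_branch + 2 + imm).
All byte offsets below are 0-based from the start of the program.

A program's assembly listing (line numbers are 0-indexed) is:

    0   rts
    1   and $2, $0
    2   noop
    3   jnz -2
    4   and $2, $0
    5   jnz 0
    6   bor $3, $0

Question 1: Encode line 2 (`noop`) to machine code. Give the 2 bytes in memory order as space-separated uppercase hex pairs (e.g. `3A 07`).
line 2 (noop): pack op=0x13:5|pad=0:11 = 0x9800; little→ 00 98

00 98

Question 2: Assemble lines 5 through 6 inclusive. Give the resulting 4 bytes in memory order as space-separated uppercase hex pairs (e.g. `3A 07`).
5. jnz fields op=0x14:5|imm=0:11 → word a000h → 00 a0
6. bor fields op=0x18:5|rd=0:2|rs=3:2|pad=0:7 → word c180h → 80 c1

00 A0 80 C1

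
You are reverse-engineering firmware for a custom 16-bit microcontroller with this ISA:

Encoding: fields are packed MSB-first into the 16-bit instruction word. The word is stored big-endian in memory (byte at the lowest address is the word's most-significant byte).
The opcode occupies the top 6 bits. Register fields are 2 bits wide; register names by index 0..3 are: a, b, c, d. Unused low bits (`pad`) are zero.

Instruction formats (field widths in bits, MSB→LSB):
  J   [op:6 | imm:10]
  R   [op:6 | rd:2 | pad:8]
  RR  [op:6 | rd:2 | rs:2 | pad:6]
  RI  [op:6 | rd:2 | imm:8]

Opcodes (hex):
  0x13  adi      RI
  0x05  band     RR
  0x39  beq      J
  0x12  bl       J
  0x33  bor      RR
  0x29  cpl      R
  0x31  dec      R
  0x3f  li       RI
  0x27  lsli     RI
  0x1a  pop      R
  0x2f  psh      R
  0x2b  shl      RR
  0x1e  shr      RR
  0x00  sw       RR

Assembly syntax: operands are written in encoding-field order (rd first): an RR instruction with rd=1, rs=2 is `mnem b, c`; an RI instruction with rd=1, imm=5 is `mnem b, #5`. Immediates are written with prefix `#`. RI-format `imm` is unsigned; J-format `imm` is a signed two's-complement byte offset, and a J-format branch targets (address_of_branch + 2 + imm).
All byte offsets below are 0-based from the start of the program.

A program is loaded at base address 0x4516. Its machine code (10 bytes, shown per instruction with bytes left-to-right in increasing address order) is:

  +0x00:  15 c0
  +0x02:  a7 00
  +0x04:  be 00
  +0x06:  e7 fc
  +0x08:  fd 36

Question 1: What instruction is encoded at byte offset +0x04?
psh c

[04] be 00 → 0xbe00
  opcode bits[15:10]=0x2f: psh/R
  rd: (w>>8)&0x3=0x2 → c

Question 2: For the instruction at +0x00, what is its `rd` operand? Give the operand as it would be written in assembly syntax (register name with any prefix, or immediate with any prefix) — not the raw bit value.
off 0x00: read 15 c0 as big → 0x15c0
  op=0x15c0>>10=0x5 ⇒ band (RR)
  rd@[9:8]=0x1 ⇒ b
  rs@[7:6]=0x3 ⇒ d

b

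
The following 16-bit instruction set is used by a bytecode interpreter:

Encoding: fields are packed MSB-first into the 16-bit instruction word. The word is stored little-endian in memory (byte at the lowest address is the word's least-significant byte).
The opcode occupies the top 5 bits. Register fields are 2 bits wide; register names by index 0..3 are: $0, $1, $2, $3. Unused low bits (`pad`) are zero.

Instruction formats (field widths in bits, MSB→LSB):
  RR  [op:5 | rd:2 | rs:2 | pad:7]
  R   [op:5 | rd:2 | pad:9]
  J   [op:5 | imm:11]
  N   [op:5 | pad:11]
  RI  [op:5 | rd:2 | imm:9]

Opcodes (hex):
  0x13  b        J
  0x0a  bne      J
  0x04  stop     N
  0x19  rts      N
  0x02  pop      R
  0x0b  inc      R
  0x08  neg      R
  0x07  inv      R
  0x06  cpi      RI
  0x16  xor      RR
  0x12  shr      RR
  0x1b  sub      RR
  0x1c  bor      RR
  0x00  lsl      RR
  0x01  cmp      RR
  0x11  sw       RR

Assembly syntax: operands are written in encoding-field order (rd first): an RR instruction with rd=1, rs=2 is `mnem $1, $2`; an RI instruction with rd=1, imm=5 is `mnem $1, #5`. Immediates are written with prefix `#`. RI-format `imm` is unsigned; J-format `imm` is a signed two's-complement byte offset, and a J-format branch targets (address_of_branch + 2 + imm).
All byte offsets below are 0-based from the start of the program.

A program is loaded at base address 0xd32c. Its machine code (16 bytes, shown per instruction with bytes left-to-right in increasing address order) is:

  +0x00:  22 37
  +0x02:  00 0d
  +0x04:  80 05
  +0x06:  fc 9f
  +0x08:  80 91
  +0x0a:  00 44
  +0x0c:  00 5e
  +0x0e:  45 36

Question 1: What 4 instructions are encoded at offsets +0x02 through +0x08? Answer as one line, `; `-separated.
@+02  little-endian(00 0d) = 0x0d00
  top 5b → 0x1 → cmp [RR]
  rd: (w>>9)&0x3=0x2 → $2
  rs: (w>>7)&0x3=0x2 → $2
@+04  little-endian(80 05) = 0x0580
  top 5b → 0x0 → lsl [RR]
  rd: (w>>9)&0x3=0x2 → $2
  rs: (w>>7)&0x3=0x3 → $3
@+06  little-endian(fc 9f) = 0x9ffc
  top 5b → 0x13 → b [J]
  imm: (w>>0)&0x7ff=0x7fc (s11→-4) → #-4
@+08  little-endian(80 91) = 0x9180
  top 5b → 0x12 → shr [RR]
  rd: (w>>9)&0x3=0x0 → $0
  rs: (w>>7)&0x3=0x3 → $3

cmp $2, $2; lsl $2, $3; b #-4; shr $0, $3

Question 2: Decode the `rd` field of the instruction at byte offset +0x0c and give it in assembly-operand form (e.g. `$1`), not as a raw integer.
+0x0c: 00 5e ⇒ word 0x5e00 (little)
  top 5b → 0xb → inc [R]
  rd: (w>>9)&0x3=0x3 → $3

$3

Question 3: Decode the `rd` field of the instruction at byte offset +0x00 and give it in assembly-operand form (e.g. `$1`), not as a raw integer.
[00] 22 37 → 0x3722
  opcode bits[15:11]=0x6: cpi/RI
  rd@[10:9]=0x3 ⇒ $3
  imm@[8:0]=0x122 ⇒ #290

$3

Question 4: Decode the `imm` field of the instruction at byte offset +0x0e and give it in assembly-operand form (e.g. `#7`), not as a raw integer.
#69

off 0x0e: read 45 36 as little → 0x3645
  opcode bits[15:11]=0x6: cpi/RI
  [10:9] rd=3 = $3
  [8:0] imm=69 = #69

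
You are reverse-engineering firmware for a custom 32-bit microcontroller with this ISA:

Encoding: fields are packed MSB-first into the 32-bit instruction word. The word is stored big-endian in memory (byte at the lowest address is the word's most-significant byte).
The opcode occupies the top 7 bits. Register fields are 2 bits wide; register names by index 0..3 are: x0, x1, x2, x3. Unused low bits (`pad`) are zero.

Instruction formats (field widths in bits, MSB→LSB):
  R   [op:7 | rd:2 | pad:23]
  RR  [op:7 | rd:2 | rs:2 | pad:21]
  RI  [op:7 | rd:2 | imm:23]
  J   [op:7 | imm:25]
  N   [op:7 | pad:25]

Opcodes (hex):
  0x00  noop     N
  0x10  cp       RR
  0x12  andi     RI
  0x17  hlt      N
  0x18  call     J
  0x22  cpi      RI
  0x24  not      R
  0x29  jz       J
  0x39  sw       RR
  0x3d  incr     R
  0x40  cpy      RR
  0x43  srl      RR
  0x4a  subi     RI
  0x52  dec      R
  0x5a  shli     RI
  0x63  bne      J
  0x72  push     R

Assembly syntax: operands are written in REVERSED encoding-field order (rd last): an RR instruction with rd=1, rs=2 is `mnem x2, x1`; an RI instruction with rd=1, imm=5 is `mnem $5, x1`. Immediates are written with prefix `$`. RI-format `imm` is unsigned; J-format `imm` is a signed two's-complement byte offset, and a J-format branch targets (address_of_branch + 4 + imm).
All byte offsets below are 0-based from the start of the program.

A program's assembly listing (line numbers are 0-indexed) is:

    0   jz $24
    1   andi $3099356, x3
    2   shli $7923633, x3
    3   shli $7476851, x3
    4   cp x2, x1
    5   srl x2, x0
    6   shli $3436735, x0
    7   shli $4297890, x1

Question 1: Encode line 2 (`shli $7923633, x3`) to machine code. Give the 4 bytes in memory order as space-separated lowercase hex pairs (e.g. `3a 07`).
2. shli fields op=0x5a:7|rd=3:2|imm=7923633:23 → word b5f8e7b1h → b5 f8 e7 b1

b5 f8 e7 b1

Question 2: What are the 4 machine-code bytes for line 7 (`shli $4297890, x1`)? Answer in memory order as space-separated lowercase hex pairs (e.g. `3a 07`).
b4 c1 94 a2

L7: shli op=0x5a:7|rd=1:2|imm=4297890:23 ⇒ 0xb4c194a2 ⇒ big b4 c1 94 a2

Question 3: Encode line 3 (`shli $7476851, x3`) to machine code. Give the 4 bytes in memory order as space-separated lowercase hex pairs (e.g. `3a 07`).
L3: shli op=0x5a:7|rd=3:2|imm=7476851:23 ⇒ 0xb5f21673 ⇒ big b5 f2 16 73

b5 f2 16 73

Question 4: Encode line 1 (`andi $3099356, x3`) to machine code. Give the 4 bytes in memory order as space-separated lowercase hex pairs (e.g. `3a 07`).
25 af 4a dc

L1: andi op=0x12:7|rd=3:2|imm=3099356:23 ⇒ 0x25af4adc ⇒ big 25 af 4a dc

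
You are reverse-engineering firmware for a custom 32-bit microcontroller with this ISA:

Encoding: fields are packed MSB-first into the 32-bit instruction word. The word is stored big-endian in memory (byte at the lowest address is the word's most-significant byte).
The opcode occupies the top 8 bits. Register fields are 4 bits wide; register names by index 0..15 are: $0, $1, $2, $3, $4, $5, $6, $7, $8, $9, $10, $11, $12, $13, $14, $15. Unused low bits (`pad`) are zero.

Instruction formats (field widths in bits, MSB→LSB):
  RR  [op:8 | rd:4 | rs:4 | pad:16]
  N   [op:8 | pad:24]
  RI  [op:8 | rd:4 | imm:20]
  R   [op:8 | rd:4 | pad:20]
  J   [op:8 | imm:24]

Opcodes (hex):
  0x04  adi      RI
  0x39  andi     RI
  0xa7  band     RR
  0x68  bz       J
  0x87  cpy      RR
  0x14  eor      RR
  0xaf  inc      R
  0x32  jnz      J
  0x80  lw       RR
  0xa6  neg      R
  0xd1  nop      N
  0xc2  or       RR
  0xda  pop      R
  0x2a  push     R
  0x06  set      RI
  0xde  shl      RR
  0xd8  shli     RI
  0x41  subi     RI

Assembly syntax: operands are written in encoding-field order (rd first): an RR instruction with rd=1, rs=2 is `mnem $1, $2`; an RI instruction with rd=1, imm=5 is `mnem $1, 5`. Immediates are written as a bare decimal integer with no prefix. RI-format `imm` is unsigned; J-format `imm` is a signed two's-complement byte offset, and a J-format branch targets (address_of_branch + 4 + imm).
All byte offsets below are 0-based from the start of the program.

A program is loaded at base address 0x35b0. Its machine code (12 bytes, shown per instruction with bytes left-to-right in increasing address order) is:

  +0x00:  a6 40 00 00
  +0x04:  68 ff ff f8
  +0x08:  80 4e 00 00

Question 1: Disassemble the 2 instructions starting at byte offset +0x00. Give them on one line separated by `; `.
neg $4; bz -8

+0x00: a6 40 00 00 ⇒ word 0xa6400000 (big)
  opcode bits[31:24]=0xa6: neg/R
  rd: (w>>20)&0xf=0x4 → $4
+0x04: 68 ff ff f8 ⇒ word 0x68fffff8 (big)
  opcode bits[31:24]=0x68: bz/J
  imm: (w>>0)&0xffffff=0xfffff8 (s24→-8) → -8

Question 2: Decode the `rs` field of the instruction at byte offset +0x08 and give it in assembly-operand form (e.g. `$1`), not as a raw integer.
[08] 80 4e 00 00 → 0x804e0000
  op=0x804e0000>>24=0x80 ⇒ lw (RR)
  rd@[23:20]=0x4 ⇒ $4
  rs@[19:16]=0xe ⇒ $14

$14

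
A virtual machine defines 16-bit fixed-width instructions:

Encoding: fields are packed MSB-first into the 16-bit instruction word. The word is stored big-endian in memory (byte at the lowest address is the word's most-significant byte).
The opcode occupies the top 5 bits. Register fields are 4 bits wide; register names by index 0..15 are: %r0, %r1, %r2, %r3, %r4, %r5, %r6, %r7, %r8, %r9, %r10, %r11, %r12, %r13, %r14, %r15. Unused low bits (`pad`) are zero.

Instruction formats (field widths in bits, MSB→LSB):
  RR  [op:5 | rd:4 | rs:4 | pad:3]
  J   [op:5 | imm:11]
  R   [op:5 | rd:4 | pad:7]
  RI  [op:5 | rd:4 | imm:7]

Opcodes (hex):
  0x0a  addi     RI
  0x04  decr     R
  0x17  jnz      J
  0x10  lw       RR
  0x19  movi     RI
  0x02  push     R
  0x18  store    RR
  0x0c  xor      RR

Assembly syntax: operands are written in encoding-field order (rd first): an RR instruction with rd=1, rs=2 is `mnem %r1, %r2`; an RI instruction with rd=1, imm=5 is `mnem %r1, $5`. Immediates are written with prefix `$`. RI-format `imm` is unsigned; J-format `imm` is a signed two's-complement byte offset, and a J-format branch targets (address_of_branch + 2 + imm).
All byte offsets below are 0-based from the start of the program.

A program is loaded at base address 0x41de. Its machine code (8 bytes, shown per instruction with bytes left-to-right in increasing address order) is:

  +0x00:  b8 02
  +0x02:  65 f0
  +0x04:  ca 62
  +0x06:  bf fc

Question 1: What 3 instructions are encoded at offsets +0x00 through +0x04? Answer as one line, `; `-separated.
jnz $2; xor %r11, %r14; movi %r4, $98

@+00  big-endian(b8 02) = 0xb802
  top 5b → 0x17 → jnz [J]
  [10:0] imm=2 = $2
@+02  big-endian(65 f0) = 0x65f0
  top 5b → 0xc → xor [RR]
  [10:7] rd=11 = %r11
  [6:3] rs=14 = %r14
@+04  big-endian(ca 62) = 0xca62
  top 5b → 0x19 → movi [RI]
  [10:7] rd=4 = %r4
  [6:0] imm=98 = $98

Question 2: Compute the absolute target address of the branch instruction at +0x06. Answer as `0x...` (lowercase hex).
0x41e2

+0x06: bf fc ⇒ word 0xbffc (big)
  op=0xbffc>>11=0x17 ⇒ jnz (J)
  imm@[10:0]=0x7fc (s11→-4) ⇒ $-4
  target = base 0x41de + off 0x06 + 2 + imm -4 = 0x41e2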